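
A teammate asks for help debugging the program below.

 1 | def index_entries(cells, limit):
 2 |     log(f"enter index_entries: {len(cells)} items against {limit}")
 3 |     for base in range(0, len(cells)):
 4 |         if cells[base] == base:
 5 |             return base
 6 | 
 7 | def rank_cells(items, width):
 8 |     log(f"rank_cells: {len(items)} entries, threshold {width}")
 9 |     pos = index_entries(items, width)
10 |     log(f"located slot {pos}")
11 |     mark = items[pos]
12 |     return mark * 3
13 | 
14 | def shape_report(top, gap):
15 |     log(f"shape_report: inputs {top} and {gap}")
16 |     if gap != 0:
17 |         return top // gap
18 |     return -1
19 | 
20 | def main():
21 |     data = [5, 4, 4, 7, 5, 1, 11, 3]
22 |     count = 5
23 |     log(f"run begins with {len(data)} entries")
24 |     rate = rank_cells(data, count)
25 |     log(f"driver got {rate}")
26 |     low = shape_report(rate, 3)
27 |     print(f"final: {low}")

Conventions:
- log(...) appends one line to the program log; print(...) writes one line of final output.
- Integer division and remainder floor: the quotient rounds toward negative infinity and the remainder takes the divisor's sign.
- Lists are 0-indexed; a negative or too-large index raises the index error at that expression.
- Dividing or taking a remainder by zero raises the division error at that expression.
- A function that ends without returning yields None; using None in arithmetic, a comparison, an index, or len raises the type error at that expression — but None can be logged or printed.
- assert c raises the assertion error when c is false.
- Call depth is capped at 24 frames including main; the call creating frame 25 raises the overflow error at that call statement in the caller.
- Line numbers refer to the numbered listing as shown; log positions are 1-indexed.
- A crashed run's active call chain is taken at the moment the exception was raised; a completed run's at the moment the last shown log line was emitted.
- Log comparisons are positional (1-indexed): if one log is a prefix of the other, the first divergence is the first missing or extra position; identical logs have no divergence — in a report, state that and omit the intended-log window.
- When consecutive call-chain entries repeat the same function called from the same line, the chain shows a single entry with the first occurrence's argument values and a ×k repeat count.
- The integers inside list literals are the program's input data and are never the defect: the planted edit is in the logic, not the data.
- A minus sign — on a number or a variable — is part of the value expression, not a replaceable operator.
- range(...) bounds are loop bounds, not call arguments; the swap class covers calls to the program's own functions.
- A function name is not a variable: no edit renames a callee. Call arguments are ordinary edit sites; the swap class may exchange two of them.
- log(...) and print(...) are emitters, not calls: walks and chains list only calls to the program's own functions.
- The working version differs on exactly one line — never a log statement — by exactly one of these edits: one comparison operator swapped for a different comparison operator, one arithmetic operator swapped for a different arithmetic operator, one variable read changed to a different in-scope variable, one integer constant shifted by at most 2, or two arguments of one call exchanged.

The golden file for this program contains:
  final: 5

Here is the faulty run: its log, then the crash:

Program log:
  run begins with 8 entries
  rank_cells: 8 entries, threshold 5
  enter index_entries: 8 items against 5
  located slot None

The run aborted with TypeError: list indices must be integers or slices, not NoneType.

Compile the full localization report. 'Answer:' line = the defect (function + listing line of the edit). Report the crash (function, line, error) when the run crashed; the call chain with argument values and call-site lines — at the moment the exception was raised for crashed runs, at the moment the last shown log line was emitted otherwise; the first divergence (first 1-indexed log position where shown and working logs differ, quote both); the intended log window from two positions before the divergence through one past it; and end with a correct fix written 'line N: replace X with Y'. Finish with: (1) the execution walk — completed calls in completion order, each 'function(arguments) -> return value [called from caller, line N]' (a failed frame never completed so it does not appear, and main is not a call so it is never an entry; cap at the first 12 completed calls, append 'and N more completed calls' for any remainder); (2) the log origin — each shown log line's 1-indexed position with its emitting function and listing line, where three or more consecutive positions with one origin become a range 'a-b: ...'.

Answer: the defect is in index_entries at line 4.
Core observation: At log position 4 the runs split — shown 'located slot None', but the working version logs 'located slot 0'.
Crash: rank_cells, line 11, TypeError.
Call chain: main -> rank_cells([5, 4, 4, 7, 5, 1, 11, 3], 5) (called at line 24).
First divergence: position 4 — shown 'located slot None', intended 'located slot 0'.
Intended log window:
  2: rank_cells: 8 entries, threshold 5
  3: enter index_entries: 8 items against 5
  4: located slot 0
  5: driver got 15
Execution walk:
  index_entries([5, 4, 4, 7, 5, 1, 11, 3], 5) -> None  [called from rank_cells, line 9]
Log origins:
  1: logged in main at line 23
  2: logged in rank_cells at line 8
  3: logged in index_entries at line 2
  4: logged in rank_cells at line 10
A correct fix: line 4: replace `cells[base] == base` with `cells[base] == limit`.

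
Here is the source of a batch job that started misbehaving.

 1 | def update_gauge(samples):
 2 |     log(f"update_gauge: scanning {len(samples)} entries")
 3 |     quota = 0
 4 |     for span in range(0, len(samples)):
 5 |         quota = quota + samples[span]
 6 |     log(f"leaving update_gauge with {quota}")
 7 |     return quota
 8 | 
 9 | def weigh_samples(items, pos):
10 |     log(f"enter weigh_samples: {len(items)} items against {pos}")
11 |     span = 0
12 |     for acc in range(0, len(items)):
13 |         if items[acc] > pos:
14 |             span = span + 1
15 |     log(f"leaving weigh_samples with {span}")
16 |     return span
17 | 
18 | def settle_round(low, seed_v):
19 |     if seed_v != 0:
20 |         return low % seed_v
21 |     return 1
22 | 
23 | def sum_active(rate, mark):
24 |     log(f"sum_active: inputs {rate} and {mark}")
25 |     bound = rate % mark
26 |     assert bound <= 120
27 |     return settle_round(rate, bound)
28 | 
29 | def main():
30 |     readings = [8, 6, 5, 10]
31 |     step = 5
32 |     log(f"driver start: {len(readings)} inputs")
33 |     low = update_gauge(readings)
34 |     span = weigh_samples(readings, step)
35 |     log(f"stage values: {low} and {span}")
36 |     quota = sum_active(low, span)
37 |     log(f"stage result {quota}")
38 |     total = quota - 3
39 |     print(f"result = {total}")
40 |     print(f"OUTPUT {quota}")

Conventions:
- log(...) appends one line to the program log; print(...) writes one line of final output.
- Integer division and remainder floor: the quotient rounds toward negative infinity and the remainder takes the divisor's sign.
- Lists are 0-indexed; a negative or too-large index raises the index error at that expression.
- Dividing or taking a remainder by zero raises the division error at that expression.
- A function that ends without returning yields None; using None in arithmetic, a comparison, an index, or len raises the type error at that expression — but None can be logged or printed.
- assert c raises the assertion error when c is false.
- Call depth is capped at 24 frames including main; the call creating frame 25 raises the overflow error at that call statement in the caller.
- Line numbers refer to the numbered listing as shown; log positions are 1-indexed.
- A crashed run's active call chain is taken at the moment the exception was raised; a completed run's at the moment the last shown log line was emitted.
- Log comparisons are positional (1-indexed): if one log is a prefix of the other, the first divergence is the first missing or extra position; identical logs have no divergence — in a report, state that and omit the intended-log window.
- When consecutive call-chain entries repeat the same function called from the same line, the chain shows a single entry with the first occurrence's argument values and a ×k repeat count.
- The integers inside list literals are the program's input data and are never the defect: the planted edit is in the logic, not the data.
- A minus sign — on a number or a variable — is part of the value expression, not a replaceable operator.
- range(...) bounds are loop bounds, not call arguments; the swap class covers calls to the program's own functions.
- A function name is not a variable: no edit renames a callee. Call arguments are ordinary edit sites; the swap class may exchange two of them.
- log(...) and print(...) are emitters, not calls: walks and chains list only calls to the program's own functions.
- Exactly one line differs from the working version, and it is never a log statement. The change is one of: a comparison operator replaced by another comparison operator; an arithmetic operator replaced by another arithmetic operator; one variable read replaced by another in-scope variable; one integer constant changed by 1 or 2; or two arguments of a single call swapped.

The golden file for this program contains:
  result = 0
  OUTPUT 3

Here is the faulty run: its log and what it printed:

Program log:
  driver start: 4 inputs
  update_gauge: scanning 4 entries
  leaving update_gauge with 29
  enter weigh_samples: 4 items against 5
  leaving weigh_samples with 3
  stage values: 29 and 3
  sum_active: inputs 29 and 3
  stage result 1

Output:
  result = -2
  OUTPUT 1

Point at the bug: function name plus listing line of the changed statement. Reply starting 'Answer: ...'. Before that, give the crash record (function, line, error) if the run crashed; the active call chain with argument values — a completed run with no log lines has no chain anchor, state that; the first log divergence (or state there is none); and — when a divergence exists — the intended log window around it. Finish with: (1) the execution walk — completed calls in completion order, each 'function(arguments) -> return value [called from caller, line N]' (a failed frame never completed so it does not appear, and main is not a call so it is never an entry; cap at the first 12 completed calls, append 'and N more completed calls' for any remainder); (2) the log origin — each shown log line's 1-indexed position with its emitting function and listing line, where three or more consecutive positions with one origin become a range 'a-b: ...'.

Answer: the defect is in sum_active at line 25.
The tell: Everything matches until log position 8, which reads 'stage result 1' in place of 'stage result 3'.
Call chain: main.
First divergence: position 8; shown 'stage result 1' vs intended 'stage result 3'.
Intended log window:
  6: stage values: 29 and 3
  7: sum_active: inputs 29 and 3
  8: stage result 3
Execution walk:
  update_gauge([8, 6, 5, 10]) -> 29  [called from main, line 33]
  weigh_samples([8, 6, 5, 10], 5) -> 3  [called from main, line 34]
  settle_round(29, 2) -> 1  [called from sum_active, line 27]
  sum_active(29, 3) -> 1  [called from main, line 36]
Log origin:
  1: logged in main at line 32
  2: logged in update_gauge at line 2
  3: logged in update_gauge at line 6
  4: logged in weigh_samples at line 10
  5: logged in weigh_samples at line 15
  6: logged in main at line 35
  7: logged in sum_active at line 24
  8: logged in main at line 37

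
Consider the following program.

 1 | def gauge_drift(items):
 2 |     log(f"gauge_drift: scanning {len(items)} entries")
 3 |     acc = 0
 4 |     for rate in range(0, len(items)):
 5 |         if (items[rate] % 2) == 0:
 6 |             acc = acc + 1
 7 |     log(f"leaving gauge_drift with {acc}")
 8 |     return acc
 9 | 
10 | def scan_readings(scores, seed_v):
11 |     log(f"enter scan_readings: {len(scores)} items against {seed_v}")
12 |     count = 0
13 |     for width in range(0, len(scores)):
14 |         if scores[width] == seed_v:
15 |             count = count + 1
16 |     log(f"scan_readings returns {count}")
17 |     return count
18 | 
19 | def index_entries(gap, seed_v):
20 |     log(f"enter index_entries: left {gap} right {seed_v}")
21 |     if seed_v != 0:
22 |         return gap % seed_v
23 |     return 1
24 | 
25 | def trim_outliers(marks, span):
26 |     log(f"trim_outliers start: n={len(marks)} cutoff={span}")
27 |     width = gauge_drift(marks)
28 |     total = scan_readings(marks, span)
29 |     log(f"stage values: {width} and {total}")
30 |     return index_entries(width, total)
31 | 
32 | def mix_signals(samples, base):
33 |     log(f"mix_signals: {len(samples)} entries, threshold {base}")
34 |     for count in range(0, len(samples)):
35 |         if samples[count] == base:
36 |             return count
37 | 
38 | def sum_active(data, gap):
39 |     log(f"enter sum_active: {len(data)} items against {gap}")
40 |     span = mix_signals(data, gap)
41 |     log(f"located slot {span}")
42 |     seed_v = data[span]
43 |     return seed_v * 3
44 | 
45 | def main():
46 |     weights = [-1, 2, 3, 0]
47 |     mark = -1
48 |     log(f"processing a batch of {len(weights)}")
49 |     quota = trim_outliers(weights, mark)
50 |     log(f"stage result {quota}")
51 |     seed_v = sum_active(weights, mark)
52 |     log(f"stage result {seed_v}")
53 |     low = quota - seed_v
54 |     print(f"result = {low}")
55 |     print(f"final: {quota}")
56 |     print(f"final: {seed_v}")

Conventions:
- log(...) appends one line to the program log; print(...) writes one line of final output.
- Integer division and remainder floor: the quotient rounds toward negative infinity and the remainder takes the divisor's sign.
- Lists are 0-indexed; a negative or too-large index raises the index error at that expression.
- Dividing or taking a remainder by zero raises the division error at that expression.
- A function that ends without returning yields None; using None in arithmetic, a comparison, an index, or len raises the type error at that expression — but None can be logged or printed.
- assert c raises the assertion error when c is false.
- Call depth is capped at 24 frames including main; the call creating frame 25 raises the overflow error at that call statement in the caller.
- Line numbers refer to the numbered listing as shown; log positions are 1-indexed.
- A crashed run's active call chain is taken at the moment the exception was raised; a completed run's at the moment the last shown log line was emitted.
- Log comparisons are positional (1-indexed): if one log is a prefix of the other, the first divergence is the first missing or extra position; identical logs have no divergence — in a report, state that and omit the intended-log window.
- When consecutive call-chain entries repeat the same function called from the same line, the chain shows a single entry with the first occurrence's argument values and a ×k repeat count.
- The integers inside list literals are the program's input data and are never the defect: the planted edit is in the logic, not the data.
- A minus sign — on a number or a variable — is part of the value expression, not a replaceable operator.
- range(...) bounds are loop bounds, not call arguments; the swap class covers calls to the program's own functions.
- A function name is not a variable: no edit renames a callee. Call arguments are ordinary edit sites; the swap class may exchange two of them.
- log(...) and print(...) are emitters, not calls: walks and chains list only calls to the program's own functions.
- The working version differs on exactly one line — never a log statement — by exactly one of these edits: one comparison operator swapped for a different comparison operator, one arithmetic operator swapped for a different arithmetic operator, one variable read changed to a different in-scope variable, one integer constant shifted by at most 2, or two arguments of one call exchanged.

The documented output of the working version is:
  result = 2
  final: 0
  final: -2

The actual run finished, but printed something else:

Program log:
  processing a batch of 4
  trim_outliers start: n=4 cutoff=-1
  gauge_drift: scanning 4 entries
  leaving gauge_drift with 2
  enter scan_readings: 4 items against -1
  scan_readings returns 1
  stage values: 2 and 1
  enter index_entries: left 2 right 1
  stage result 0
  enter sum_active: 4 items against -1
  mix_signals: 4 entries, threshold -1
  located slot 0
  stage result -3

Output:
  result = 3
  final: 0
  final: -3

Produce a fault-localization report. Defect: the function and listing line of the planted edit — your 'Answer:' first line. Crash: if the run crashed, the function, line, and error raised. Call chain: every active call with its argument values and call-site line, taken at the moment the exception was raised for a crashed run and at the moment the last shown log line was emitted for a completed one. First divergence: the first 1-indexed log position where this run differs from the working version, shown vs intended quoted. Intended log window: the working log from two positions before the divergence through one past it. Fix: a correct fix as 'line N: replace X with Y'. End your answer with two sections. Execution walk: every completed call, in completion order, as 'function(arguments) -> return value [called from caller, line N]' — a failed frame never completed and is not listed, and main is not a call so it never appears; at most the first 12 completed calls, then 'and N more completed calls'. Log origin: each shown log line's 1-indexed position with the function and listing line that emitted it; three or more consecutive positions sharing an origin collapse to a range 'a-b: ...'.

Answer: the defect is in sum_active at line 43.
Core observation: At log position 13 the runs split — shown 'stage result -3', but the working version logs 'stage result -2'.
Call chain: main.
First divergence: at position 13 the run shows 'stage result -3' where the working version logs 'stage result -2'.
Intended log window:
  11: mix_signals: 4 entries, threshold -1
  12: located slot 0
  13: stage result -2
Execution walk:
  gauge_drift([-1, 2, 3, 0]) -> 2  [called from trim_outliers, line 27]
  scan_readings([-1, 2, 3, 0], -1) -> 1  [called from trim_outliers, line 28]
  index_entries(2, 1) -> 0  [called from trim_outliers, line 30]
  trim_outliers([-1, 2, 3, 0], -1) -> 0  [called from main, line 49]
  mix_signals([-1, 2, 3, 0], -1) -> 0  [called from sum_active, line 40]
  sum_active([-1, 2, 3, 0], -1) -> -3  [called from main, line 51]
Log origin:
  1: from main, line 48
  2: from trim_outliers, line 26
  3: from gauge_drift, line 2
  4: from gauge_drift, line 7
  5: from scan_readings, line 11
  6: from scan_readings, line 16
  7: from trim_outliers, line 29
  8: from index_entries, line 20
  9: from main, line 50
  10: from sum_active, line 39
  11: from mix_signals, line 33
  12: from sum_active, line 41
  13: from main, line 52
A correct fix: line 43: replace `3` with `2`.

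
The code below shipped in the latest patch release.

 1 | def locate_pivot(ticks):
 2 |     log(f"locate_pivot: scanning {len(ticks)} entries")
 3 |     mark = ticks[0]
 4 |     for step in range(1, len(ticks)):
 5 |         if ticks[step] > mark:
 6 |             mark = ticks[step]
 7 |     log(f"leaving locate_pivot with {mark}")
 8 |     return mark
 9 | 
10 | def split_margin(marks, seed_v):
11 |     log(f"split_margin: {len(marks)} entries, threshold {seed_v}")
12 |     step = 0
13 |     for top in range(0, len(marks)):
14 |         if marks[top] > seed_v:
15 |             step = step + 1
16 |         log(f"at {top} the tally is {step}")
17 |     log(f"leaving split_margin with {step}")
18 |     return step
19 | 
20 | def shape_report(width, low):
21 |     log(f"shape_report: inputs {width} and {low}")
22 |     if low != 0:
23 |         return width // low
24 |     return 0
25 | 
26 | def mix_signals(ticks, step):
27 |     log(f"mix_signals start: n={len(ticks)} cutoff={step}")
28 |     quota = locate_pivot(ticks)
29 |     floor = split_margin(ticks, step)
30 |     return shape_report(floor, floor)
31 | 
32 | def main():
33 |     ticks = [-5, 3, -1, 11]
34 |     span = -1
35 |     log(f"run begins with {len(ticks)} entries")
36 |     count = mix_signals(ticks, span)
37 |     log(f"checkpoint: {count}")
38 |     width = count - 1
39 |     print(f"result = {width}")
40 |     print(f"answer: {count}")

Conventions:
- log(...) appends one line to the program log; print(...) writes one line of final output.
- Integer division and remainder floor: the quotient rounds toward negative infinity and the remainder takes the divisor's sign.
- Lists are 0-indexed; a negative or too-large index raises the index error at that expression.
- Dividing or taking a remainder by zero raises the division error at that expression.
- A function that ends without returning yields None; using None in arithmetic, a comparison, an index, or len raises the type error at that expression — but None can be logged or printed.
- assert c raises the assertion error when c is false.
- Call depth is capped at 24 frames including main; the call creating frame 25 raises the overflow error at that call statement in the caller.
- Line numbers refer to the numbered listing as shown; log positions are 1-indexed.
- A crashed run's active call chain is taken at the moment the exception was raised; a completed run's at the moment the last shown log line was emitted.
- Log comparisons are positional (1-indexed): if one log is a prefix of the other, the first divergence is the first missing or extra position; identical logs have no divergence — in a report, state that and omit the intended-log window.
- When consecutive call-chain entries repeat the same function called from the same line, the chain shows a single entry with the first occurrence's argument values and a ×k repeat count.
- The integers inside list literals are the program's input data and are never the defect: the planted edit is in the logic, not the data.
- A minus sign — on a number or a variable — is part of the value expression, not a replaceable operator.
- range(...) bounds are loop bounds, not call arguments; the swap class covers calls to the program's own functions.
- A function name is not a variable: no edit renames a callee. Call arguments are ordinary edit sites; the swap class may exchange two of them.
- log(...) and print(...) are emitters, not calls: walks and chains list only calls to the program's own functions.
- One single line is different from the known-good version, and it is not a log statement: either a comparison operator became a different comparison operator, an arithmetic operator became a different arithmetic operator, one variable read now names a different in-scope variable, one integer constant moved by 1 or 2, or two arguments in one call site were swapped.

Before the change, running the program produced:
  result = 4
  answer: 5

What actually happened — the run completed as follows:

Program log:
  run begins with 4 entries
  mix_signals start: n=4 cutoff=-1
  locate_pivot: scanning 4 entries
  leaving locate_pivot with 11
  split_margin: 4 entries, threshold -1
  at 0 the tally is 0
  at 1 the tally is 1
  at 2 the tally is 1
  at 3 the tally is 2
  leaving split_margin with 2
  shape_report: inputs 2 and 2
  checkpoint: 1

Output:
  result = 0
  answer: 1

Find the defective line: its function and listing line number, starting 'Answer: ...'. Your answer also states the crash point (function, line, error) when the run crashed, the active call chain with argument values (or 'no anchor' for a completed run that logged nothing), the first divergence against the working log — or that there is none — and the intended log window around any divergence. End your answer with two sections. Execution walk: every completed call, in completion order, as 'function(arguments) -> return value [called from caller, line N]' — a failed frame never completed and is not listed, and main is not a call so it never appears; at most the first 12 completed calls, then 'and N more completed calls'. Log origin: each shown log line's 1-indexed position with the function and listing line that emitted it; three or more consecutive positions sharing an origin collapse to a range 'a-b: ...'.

Answer: the defect is in mix_signals at line 30.
Key observation: The earliest visible damage is log position 11 — 'shape_report: inputs 2 and 2' rather than the intended 'shape_report: inputs 11 and 2'.
Call chain: main.
First divergence: position 11 — the shown line 'shape_report: inputs 2 and 2' should read 'shape_report: inputs 11 and 2'.
Intended log window:
  9: at 3 the tally is 2
  10: leaving split_margin with 2
  11: shape_report: inputs 11 and 2
  12: checkpoint: 5
Execution walk:
  locate_pivot([-5, 3, -1, 11]) -> 11  [called from mix_signals, line 28]
  split_margin([-5, 3, -1, 11], -1) -> 2  [called from mix_signals, line 29]
  shape_report(2, 2) -> 1  [called from mix_signals, line 30]
  mix_signals([-5, 3, -1, 11], -1) -> 1  [called from main, line 36]
Log line origins:
  1: emitted by main (line 35)
  2: emitted by mix_signals (line 27)
  3: emitted by locate_pivot (line 2)
  4: emitted by locate_pivot (line 7)
  5: emitted by split_margin (line 11)
  6-9: emitted by split_margin (line 16)
  10: emitted by split_margin (line 17)
  11: emitted by shape_report (line 21)
  12: emitted by main (line 37)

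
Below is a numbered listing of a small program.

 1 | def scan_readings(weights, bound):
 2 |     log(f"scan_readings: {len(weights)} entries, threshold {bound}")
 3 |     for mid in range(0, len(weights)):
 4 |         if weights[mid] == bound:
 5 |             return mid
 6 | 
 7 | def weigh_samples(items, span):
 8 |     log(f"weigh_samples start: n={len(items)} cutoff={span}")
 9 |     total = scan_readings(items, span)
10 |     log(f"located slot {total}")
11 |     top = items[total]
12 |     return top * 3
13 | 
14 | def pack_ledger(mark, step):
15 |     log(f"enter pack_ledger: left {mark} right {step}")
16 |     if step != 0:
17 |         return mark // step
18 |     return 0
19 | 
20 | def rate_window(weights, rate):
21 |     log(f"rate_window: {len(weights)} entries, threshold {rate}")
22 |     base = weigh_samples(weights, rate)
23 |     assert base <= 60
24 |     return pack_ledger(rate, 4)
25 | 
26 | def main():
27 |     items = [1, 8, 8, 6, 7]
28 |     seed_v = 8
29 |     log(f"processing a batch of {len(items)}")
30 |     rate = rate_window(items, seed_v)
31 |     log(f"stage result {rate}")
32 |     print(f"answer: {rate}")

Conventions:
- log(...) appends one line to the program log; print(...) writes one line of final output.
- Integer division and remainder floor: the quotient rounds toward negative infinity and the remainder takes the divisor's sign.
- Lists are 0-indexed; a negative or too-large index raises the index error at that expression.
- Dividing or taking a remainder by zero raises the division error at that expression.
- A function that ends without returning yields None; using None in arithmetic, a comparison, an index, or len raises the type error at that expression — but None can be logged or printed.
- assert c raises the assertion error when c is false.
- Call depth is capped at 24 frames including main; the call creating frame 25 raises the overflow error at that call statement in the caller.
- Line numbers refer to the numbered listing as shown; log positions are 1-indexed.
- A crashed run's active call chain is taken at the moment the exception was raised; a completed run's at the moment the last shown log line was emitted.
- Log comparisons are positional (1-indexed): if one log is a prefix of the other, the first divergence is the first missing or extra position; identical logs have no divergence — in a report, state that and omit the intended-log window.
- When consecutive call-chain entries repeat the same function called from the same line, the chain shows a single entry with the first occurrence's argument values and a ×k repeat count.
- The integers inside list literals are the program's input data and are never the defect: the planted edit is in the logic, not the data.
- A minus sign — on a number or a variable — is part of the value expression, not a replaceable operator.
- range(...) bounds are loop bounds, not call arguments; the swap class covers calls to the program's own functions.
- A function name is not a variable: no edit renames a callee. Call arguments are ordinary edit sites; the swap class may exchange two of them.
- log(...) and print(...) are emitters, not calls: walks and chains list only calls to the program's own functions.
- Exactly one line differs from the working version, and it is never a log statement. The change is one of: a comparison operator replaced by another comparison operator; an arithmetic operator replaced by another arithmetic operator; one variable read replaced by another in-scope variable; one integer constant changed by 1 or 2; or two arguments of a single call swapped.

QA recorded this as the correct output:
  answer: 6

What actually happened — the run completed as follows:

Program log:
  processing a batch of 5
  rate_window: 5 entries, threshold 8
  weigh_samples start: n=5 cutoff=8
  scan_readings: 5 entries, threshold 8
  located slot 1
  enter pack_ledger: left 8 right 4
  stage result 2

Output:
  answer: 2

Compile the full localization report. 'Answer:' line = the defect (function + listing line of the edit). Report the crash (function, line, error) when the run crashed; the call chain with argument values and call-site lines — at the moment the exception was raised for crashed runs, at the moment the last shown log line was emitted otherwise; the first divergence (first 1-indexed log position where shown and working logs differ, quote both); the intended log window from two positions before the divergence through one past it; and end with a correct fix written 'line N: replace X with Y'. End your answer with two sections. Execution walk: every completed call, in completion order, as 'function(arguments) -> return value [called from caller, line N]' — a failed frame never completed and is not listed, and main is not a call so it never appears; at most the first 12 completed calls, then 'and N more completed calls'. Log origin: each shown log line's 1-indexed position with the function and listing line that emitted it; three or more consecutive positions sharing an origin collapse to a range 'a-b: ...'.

Answer: the defect is in rate_window at line 24.
Core observation: At log position 6 the runs split — shown 'enter pack_ledger: left 8 right 4', but the working version logs 'enter pack_ledger: left 24 right 4'.
Call chain: main.
First divergence: at position 6 the run shows 'enter pack_ledger: left 8 right 4' where the working version logs 'enter pack_ledger: left 24 right 4'.
Intended log window:
  4: scan_readings: 5 entries, threshold 8
  5: located slot 1
  6: enter pack_ledger: left 24 right 4
  7: stage result 6
Execution walk:
  scan_readings([1, 8, 8, 6, 7], 8) -> 1  [called from weigh_samples, line 9]
  weigh_samples([1, 8, 8, 6, 7], 8) -> 24  [called from rate_window, line 22]
  pack_ledger(8, 4) -> 2  [called from rate_window, line 24]
  rate_window([1, 8, 8, 6, 7], 8) -> 2  [called from main, line 30]
Log origins:
  1: from main, line 29
  2: from rate_window, line 21
  3: from weigh_samples, line 8
  4: from scan_readings, line 2
  5: from weigh_samples, line 10
  6: from pack_ledger, line 15
  7: from main, line 31
A correct fix: line 24: replace `rate` with `base`.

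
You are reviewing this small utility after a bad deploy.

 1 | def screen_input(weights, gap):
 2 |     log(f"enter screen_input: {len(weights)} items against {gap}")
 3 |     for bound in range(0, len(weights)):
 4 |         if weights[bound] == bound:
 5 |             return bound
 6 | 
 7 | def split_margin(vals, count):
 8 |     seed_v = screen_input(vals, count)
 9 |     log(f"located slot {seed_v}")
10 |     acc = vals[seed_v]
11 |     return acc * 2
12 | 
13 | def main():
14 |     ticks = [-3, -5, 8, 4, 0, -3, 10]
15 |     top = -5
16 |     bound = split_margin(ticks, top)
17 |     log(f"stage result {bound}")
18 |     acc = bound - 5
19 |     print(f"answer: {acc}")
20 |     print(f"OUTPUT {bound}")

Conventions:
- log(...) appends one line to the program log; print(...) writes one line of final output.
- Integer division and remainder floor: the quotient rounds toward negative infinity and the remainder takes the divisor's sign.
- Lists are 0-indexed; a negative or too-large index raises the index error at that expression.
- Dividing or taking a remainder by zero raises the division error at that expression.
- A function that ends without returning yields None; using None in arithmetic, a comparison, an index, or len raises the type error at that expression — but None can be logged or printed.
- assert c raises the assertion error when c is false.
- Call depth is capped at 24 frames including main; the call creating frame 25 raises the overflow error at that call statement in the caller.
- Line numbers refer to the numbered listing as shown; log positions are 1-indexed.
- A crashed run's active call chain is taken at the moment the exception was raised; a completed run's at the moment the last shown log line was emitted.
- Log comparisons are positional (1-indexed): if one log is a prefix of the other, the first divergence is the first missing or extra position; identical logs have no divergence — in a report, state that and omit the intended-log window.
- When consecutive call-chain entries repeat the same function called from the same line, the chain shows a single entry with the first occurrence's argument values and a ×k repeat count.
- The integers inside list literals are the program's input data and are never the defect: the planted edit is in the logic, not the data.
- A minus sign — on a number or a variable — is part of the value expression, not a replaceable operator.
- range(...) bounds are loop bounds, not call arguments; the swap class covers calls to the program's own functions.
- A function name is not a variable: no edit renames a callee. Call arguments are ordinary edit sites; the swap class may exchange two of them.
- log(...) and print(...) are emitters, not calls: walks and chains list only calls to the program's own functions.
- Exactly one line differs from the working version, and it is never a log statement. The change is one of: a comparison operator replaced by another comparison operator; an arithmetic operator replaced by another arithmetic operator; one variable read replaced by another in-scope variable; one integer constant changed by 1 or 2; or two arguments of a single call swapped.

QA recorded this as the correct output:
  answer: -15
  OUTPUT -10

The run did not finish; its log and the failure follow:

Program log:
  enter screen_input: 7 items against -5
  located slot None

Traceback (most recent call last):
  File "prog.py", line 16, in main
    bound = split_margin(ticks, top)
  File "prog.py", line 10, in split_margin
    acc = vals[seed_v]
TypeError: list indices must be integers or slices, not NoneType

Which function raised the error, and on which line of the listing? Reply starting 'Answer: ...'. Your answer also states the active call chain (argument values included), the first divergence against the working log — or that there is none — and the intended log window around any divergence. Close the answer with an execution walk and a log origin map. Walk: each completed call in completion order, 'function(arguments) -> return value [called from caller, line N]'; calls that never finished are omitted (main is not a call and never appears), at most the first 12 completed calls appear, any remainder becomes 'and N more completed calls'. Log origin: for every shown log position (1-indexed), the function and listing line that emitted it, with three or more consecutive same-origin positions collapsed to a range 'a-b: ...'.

Answer: the error was raised in split_margin, line 10.
Key fact: The log first diverges at position 2: the faulty run prints 'located slot None' where the working version prints 'located slot 1'.
Call chain: main -> split_margin([-3, -5, 8, 4, 0, -3, 10], -5) (called at line 16).
First divergence: position 2 — shown 'located slot None', intended 'located slot 1'.
Intended log window:
  1: enter screen_input: 7 items against -5
  2: located slot 1
  3: stage result -10
Execution walk:
  screen_input([-3, -5, 8, 4, 0, -3, 10], -5) -> None  [called from split_margin, line 8]
Log line origins:
  1 — screen_input, line 2
  2 — split_margin, line 9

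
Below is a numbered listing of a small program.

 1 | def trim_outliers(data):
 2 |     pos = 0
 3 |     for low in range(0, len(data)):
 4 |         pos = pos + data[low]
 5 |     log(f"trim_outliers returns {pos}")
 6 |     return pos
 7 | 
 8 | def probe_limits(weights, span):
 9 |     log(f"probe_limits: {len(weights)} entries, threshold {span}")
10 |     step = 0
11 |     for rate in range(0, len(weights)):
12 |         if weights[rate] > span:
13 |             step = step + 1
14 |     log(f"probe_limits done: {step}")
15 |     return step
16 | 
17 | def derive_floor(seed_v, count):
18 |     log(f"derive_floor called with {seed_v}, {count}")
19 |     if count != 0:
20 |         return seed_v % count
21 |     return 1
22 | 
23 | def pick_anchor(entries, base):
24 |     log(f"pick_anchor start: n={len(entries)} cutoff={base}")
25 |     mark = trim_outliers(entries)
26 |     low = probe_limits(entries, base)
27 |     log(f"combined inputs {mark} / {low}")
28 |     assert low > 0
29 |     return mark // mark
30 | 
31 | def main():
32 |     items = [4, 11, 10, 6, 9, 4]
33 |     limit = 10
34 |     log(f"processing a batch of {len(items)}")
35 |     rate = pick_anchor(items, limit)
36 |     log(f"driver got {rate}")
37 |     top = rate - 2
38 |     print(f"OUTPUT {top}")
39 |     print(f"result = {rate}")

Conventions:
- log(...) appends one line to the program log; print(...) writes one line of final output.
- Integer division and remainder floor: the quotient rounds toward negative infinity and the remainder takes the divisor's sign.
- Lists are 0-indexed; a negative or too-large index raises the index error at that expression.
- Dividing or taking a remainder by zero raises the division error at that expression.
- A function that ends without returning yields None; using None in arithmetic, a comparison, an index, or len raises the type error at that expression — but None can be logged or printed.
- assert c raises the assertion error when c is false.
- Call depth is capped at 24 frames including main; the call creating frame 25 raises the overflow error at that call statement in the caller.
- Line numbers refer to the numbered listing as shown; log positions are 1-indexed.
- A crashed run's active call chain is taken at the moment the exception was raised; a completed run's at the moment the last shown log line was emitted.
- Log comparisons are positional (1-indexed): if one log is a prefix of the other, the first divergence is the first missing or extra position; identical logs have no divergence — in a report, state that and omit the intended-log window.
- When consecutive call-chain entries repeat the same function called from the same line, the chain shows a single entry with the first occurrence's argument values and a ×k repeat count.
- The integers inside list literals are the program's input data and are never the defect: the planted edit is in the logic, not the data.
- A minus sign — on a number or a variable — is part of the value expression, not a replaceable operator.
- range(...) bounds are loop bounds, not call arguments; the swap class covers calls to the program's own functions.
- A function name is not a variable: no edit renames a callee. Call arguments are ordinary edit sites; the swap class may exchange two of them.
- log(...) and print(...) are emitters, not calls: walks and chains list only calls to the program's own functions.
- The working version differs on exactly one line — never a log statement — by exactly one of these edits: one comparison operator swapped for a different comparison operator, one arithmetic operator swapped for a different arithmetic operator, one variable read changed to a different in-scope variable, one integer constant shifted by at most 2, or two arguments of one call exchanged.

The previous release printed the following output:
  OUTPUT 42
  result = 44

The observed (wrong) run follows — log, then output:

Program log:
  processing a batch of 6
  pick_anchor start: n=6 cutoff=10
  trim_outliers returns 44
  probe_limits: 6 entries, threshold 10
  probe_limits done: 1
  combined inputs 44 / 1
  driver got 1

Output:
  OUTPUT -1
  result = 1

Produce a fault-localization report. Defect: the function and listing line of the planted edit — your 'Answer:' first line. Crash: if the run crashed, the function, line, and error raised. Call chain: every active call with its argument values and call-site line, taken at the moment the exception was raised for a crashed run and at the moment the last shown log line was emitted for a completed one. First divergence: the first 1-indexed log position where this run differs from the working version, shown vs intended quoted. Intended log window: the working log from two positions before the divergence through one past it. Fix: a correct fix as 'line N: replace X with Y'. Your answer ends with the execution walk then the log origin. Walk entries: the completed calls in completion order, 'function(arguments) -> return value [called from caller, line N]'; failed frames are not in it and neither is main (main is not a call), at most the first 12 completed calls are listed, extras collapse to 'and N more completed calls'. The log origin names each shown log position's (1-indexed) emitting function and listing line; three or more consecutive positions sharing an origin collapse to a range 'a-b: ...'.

Answer: the defect is in pick_anchor at line 29.
Key observation: Position 7 is the first bad log line: 'driver got 1' should read 'driver got 44'.
Call chain: main.
First divergence: position 7 — shown 'driver got 1', intended 'driver got 44'.
Intended log window:
  5: probe_limits done: 1
  6: combined inputs 44 / 1
  7: driver got 44
Execution walk:
  trim_outliers([4, 11, 10, 6, 9, 4]) -> 44  [called from pick_anchor, line 25]
  probe_limits([4, 11, 10, 6, 9, 4], 10) -> 1  [called from pick_anchor, line 26]
  pick_anchor([4, 11, 10, 6, 9, 4], 10) -> 1  [called from main, line 35]
Log origins:
  1: emitted by main (line 34)
  2: emitted by pick_anchor (line 24)
  3: emitted by trim_outliers (line 5)
  4: emitted by probe_limits (line 9)
  5: emitted by probe_limits (line 14)
  6: emitted by pick_anchor (line 27)
  7: emitted by main (line 36)
A correct fix: line 29: replace `mark // mark` with `mark // low`.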